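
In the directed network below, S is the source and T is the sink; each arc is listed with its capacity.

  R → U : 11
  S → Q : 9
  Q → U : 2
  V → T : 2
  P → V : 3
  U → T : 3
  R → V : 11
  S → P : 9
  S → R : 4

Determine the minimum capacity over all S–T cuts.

5

Augment S→P→V→T: bottleneck 2, flow now 2.
Augment S→Q→U→T: bottleneck 2, flow now 4.
Augment S→R→U→T: bottleneck 1, flow now 5.
No augmenting path remains; maximum flow = 5.
By max-flow min-cut, the minimum cut capacity equals the max flow.
In the residual graph, reachable from S: {S, P, Q, R, U, V}.
Min-cut edges: U→T (3), V→T (2); capacity 3 + 2 = 5.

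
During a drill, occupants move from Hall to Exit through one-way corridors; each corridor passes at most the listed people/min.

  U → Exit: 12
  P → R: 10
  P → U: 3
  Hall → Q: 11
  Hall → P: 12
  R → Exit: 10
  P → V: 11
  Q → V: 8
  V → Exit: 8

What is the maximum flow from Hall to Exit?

20

Augment Hall→P→R→Exit: bottleneck 10, flow now 10.
Augment Hall→P→U→Exit: bottleneck 2, flow now 12.
Augment Hall→Q→V→Exit: bottleneck 8, flow now 20.
No augmenting path remains; maximum flow = 20.
In the residual graph, reachable from Hall: {Hall, Q}.
Min-cut edges: Hall→P (12), Q→V (8); capacity 12 + 8 = 20.
This cut is saturated, so no flow can exceed 20.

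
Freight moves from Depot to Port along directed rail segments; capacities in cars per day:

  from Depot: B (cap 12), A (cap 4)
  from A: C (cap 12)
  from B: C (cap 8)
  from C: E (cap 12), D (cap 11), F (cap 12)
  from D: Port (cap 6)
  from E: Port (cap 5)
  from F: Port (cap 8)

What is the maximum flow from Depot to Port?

12

Augment Depot→A→C→D→Port: bottleneck 4, flow now 4.
Augment Depot→B→C→D→Port: bottleneck 2, flow now 6.
Augment Depot→B→C→E→Port: bottleneck 5, flow now 11.
Augment Depot→B→C→F→Port: bottleneck 1, flow now 12.
No augmenting path remains; maximum flow = 12.
In the residual graph, reachable from Depot: {Depot, B}.
Min-cut edges: Depot→A (4), B→C (8); capacity 4 + 8 = 12.
This cut is saturated, so no flow can exceed 12.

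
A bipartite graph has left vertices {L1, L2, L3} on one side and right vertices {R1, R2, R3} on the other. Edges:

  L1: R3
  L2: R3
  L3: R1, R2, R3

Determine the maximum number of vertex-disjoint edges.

2

Unit-capacity flow: source→left, listed edges, right→sink; max matching = max flow.
Augmenting path L1→R3 (+1); matched 1.
Augmenting path L3→R1 (+1); matched 2.
No augmenting path remains; maximum matching = 2.
König certificate: {L3, R3} is a vertex cover of size 2 (every listed pair touches it), so no matching can be larger.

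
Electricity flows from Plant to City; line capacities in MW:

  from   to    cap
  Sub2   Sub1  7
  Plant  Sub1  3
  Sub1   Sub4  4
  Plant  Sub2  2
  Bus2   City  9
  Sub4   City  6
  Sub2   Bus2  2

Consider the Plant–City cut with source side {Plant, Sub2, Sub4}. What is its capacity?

Edges leaving {Plant, Sub2, Sub4}: Plant→Sub1 (3), Sub2→Sub1 (7), Sub2→Bus2 (2), Sub4→City (6).
Cut capacity = 3 + 7 + 2 + 6 = 18.

18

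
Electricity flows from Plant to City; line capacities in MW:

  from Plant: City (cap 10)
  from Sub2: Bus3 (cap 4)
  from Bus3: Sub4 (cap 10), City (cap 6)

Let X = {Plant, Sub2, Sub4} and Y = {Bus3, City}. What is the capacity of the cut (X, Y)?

Edges leaving {Plant, Sub2, Sub4}: Plant→City (10), Sub2→Bus3 (4).
Cut capacity = 10 + 4 = 14.

14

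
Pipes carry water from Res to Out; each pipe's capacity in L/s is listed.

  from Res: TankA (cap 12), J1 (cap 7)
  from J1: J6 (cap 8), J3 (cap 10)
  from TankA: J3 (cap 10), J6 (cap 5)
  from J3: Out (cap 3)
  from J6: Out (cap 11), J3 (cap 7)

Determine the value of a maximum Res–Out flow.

Augment Res→J1→J3→Out: bottleneck 3, flow now 3.
Augment Res→J1→J6→Out: bottleneck 4, flow now 7.
Augment Res→TankA→J6→Out: bottleneck 5, flow now 12.
Augment Res→TankA→J3→J1→J6→Out: bottleneck 2, flow now 14. (uses reverse residual edge)
No augmenting path remains; maximum flow = 14.
In the residual graph, reachable from Res: {Res, J1, TankA, J3, J6}.
Min-cut edges: J3→Out (3), J6→Out (11); capacity 3 + 11 = 14.
This cut is saturated, so no flow can exceed 14.

14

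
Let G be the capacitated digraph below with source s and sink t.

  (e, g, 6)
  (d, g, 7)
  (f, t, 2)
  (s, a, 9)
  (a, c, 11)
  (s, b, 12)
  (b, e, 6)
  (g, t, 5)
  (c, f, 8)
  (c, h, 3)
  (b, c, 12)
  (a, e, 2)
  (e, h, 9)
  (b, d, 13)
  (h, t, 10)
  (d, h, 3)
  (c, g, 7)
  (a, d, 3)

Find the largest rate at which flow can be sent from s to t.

Augment s→a→c→f→t: bottleneck 2, flow now 2.
Augment s→a→c→g→t: bottleneck 5, flow now 7.
Augment s→a→c→h→t: bottleneck 2, flow now 9.
Augment s→b→c→h→t: bottleneck 1, flow now 10.
Augment s→b→d→h→t: bottleneck 3, flow now 13.
Augment s→b→e→h→t: bottleneck 4, flow now 17.
No augmenting path remains; maximum flow = 17.
In the residual graph, reachable from s: {s, a, b, c, d, e, f, g, h}.
Min-cut edges: f→t (2), g→t (5), h→t (10); capacity 2 + 5 + 10 = 17.
This cut is saturated, so no flow can exceed 17.

17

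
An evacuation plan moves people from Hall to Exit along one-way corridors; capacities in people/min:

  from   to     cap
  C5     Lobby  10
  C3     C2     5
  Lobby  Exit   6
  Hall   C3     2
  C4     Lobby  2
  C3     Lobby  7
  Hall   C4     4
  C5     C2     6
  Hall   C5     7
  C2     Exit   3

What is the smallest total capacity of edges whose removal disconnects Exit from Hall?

Augment Hall→C5→C2→Exit: bottleneck 3, flow now 3.
Augment Hall→C5→Lobby→Exit: bottleneck 4, flow now 7.
Augment Hall→C4→Lobby→Exit: bottleneck 2, flow now 9.
No augmenting path remains; maximum flow = 9.
By max-flow min-cut, the minimum cut capacity equals the max flow.
In the residual graph, reachable from Hall: {Hall, C5, C4, C3, C2, Lobby}.
Min-cut edges: C2→Exit (3), Lobby→Exit (6); capacity 3 + 6 = 9.

9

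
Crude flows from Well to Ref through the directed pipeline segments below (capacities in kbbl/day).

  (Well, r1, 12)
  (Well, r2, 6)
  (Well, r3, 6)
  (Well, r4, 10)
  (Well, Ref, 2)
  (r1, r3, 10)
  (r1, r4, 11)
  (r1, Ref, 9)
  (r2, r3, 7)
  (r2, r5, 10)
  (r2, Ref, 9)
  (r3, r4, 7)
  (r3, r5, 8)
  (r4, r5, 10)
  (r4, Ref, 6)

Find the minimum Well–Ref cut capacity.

Augment Well→Ref: bottleneck 2, flow now 2.
Augment Well→r1→Ref: bottleneck 9, flow now 11.
Augment Well→r2→Ref: bottleneck 6, flow now 17.
Augment Well→r4→Ref: bottleneck 6, flow now 23.
No augmenting path remains; maximum flow = 23.
By max-flow min-cut, the minimum cut capacity equals the max flow.
In the residual graph, reachable from Well: {Well, r1, r3, r4, r5}.
Min-cut edges: Well→r2 (6), Well→Ref (2), r1→Ref (9), r4→Ref (6); capacity 6 + 2 + 9 + 6 = 23.

23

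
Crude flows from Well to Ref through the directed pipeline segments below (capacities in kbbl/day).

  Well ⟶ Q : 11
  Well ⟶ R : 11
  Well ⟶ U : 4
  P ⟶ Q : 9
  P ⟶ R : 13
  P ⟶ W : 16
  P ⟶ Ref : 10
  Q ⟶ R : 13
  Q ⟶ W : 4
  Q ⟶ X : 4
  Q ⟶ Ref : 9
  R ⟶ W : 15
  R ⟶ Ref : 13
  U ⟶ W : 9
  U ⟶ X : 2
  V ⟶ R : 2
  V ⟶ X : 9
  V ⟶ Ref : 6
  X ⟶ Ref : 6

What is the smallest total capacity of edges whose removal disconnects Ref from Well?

Augment Well→Q→Ref: bottleneck 9, flow now 9.
Augment Well→R→Ref: bottleneck 11, flow now 20.
Augment Well→Q→R→Ref: bottleneck 2, flow now 22.
Augment Well→U→X→Ref: bottleneck 2, flow now 24.
No augmenting path remains; maximum flow = 24.
By max-flow min-cut, the minimum cut capacity equals the max flow.
In the residual graph, reachable from Well: {Well, U, W}.
Min-cut edges: Well→Q (11), Well→R (11), U→X (2); capacity 11 + 11 + 2 = 24.

24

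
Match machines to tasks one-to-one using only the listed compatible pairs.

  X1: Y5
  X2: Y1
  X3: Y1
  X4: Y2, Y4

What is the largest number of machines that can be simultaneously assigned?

Unit-capacity flow: source→left, listed edges, right→sink; max matching = max flow.
Augmenting path X1→Y5 (+1); matched 1.
Augmenting path X2→Y1 (+1); matched 2.
Augmenting path X4→Y2 (+1); matched 3.
No augmenting path remains; maximum matching = 3.
König certificate: {X1, X4, Y1} is a vertex cover of size 3 (every listed pair touches it), so no matching can be larger.

3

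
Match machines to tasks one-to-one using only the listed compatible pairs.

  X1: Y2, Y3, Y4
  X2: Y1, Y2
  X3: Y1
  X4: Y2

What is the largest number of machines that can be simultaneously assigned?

Unit-capacity flow: source→left, listed edges, right→sink; max matching = max flow.
Augmenting path X1→Y2 (+1); matched 1.
Augmenting path X2→Y1 (+1); matched 2.
Augmenting path X4→Y2→X1→Y3 (+1); matched 3.
No augmenting path remains; maximum matching = 3.
König certificate: {X1, Y1, Y2} is a vertex cover of size 3 (every listed pair touches it), so no matching can be larger.

3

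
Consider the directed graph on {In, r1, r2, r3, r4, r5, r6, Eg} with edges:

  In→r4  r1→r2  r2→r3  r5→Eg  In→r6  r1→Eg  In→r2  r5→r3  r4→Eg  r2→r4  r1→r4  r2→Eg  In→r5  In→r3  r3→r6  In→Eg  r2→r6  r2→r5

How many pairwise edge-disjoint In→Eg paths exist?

4

Assign every edge capacity 1; by Menger, the answer equals the max flow.
Path In→Eg (+1); total 1.
Path In→r2→Eg (+1); total 2.
Path In→r4→Eg (+1); total 3.
Path In→r5→Eg (+1); total 4.
No residual In→Eg path; max flow = 4.
Certifying cut of size 4: {In→Eg, In→r2, In→r4, In→r5}.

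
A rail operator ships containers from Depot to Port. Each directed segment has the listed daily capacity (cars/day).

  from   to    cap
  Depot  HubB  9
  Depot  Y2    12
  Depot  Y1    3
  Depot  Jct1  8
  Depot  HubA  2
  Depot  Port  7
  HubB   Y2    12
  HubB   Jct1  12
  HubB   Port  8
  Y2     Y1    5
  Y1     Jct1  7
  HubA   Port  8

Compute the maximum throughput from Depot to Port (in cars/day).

Augment Depot→Port: bottleneck 7, flow now 7.
Augment Depot→HubB→Port: bottleneck 8, flow now 15.
Augment Depot→HubA→Port: bottleneck 2, flow now 17.
No augmenting path remains; maximum flow = 17.
In the residual graph, reachable from Depot: {Depot, HubB, Y2, Y1, Jct1}.
Min-cut edges: Depot→HubA (2), Depot→Port (7), HubB→Port (8); capacity 2 + 7 + 8 = 17.
This cut is saturated, so no flow can exceed 17.

17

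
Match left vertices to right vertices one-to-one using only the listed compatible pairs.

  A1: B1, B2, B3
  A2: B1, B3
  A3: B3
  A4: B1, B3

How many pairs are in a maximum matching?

Unit-capacity flow: source→left, listed edges, right→sink; max matching = max flow.
Augmenting path A1→B1 (+1); matched 1.
Augmenting path A2→B3 (+1); matched 2.
Augmenting path A4→B1→A1→B2 (+1); matched 3.
No augmenting path remains; maximum matching = 3.
König certificate: {A1, B1, B3} is a vertex cover of size 3 (every listed pair touches it), so no matching can be larger.

3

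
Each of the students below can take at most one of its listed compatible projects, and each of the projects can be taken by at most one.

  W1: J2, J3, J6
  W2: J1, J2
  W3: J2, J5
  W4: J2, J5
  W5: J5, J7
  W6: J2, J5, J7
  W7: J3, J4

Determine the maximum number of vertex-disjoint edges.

Unit-capacity flow: source→left, listed edges, right→sink; max matching = max flow.
Augmenting path W1→J2 (+1); matched 1.
Augmenting path W2→J1 (+1); matched 2.
Augmenting path W3→J5 (+1); matched 3.
Augmenting path W5→J7 (+1); matched 4.
Augmenting path W7→J3 (+1); matched 5.
Augmenting path W4→J2→W1→J6 (+1); matched 6.
No augmenting path remains; maximum matching = 6.
König certificate: {W1, W2, W7, J2, J5, J7} is a vertex cover of size 6 (every listed pair touches it), so no matching can be larger.

6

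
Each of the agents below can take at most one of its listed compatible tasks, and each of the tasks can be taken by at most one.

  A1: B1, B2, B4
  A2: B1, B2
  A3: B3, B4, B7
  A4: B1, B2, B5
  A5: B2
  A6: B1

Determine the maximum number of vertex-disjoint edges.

Unit-capacity flow: source→left, listed edges, right→sink; max matching = max flow.
Augmenting path A1→B1 (+1); matched 1.
Augmenting path A2→B2 (+1); matched 2.
Augmenting path A3→B3 (+1); matched 3.
Augmenting path A4→B5 (+1); matched 4.
Augmenting path A6→B1→A1→B4 (+1); matched 5.
No augmenting path remains; maximum matching = 5.
König certificate: {A1, A3, A4, B1, B2} is a vertex cover of size 5 (every listed pair touches it), so no matching can be larger.

5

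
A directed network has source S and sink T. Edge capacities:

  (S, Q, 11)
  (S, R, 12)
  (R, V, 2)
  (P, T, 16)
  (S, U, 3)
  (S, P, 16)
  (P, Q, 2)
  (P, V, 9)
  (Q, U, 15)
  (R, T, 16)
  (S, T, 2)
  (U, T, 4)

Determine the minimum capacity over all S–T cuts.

Augment S→T: bottleneck 2, flow now 2.
Augment S→P→T: bottleneck 16, flow now 18.
Augment S→R→T: bottleneck 12, flow now 30.
Augment S→U→T: bottleneck 3, flow now 33.
Augment S→Q→U→T: bottleneck 1, flow now 34.
No augmenting path remains; maximum flow = 34.
By max-flow min-cut, the minimum cut capacity equals the max flow.
In the residual graph, reachable from S: {S, Q, U}.
Min-cut edges: S→P (16), S→R (12), S→T (2), U→T (4); capacity 16 + 12 + 2 + 4 = 34.

34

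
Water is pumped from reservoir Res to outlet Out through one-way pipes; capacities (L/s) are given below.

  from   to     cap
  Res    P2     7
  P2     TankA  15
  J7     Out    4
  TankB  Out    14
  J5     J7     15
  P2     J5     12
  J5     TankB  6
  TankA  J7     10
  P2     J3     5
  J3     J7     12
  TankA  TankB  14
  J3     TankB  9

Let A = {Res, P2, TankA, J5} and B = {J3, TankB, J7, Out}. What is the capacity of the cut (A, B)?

Edges leaving {Res, P2, TankA, J5}: P2→J3 (5), TankA→TankB (14), TankA→J7 (10), J5→TankB (6), J5→J7 (15).
Cut capacity = 5 + 14 + 10 + 6 + 15 = 50.

50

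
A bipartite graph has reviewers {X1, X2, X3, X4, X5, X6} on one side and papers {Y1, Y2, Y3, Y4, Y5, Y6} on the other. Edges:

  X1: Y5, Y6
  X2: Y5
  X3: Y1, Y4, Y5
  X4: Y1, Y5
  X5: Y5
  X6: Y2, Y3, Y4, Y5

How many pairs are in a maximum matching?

5

Unit-capacity flow: source→left, listed edges, right→sink; max matching = max flow.
Augmenting path X1→Y5 (+1); matched 1.
Augmenting path X3→Y1 (+1); matched 2.
Augmenting path X6→Y2 (+1); matched 3.
Augmenting path X2→Y5→X1→Y6 (+1); matched 4.
Augmenting path X4→Y1→X3→Y4 (+1); matched 5.
No augmenting path remains; maximum matching = 5.
König certificate: {X1, X3, X4, X6, Y5} is a vertex cover of size 5 (every listed pair touches it), so no matching can be larger.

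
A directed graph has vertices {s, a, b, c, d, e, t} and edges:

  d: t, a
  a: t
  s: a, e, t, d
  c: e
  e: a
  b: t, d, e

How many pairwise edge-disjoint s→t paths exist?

3

Assign every edge capacity 1; by Menger, the answer equals the max flow.
Path s→t (+1); total 1.
Path s→a→t (+1); total 2.
Path s→d→t (+1); total 3.
No residual s→t path; max flow = 3.
Certifying cut of size 3: {a→t, s→d, s→t}.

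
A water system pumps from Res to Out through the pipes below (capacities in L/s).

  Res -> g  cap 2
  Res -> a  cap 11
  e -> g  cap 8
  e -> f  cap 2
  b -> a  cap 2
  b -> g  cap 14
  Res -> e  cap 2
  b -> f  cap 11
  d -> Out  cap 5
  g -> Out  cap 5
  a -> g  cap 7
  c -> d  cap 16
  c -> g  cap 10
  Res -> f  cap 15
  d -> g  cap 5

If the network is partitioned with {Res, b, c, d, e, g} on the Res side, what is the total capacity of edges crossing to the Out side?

Edges leaving {Res, b, c, d, e, g}: Res→a (11), Res→f (15), b→a (2), b→f (11), d→Out (5), e→f (2), g→Out (5).
Cut capacity = 11 + 15 + 2 + 11 + 5 + 2 + 5 = 51.

51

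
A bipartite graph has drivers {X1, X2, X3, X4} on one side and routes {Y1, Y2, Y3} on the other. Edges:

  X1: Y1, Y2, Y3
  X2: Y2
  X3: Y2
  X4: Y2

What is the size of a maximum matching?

2

Unit-capacity flow: source→left, listed edges, right→sink; max matching = max flow.
Augmenting path X1→Y1 (+1); matched 1.
Augmenting path X2→Y2 (+1); matched 2.
No augmenting path remains; maximum matching = 2.
König certificate: {X1, Y2} is a vertex cover of size 2 (every listed pair touches it), so no matching can be larger.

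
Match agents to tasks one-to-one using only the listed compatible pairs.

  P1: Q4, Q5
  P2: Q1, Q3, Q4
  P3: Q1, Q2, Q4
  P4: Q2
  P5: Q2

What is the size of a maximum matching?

4

Unit-capacity flow: source→left, listed edges, right→sink; max matching = max flow.
Augmenting path P1→Q4 (+1); matched 1.
Augmenting path P2→Q1 (+1); matched 2.
Augmenting path P3→Q2 (+1); matched 3.
Augmenting path P4→Q2→P3→Q1→P2→Q3 (+1); matched 4.
No augmenting path remains; maximum matching = 4.
König certificate: {P1, P2, P3, Q2} is a vertex cover of size 4 (every listed pair touches it), so no matching can be larger.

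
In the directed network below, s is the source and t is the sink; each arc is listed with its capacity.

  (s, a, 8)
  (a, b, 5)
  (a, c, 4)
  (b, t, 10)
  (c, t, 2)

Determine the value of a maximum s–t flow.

7

Augment s→a→b→t: bottleneck 5, flow now 5.
Augment s→a→c→t: bottleneck 2, flow now 7.
No augmenting path remains; maximum flow = 7.
In the residual graph, reachable from s: {s, a, c}.
Min-cut edges: a→b (5), c→t (2); capacity 5 + 2 = 7.
This cut is saturated, so no flow can exceed 7.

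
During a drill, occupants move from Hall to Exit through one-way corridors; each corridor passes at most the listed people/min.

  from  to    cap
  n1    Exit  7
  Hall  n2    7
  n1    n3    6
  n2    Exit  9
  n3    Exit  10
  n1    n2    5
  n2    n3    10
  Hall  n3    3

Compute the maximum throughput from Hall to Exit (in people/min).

Augment Hall→n2→Exit: bottleneck 7, flow now 7.
Augment Hall→n3→Exit: bottleneck 3, flow now 10.
No augmenting path remains; maximum flow = 10.
In the residual graph, reachable from Hall: {Hall}.
Min-cut edges: Hall→n2 (7), Hall→n3 (3); capacity 7 + 3 = 10.
This cut is saturated, so no flow can exceed 10.

10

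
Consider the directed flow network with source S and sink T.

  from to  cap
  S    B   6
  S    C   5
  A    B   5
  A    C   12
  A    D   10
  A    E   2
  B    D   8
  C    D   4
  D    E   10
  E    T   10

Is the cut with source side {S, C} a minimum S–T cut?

Given cut capacity: 6 + 4 = 10.
Augment S→B→D→E→T: bottleneck 6, flow now 6.
Augment S→C→D→E→T: bottleneck 4, flow now 10.
No augmenting path remains; maximum flow = 10.
Cut capacity 10 equals the max flow, so it is a minimum cut.

Yes — it is a minimum cut (capacity 10).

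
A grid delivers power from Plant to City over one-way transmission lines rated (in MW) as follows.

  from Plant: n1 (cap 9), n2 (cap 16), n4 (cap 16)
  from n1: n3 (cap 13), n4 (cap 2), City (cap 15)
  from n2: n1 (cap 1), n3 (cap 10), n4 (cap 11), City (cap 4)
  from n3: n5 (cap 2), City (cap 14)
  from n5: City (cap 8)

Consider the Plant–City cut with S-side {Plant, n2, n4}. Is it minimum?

Given cut capacity: 9 + 1 + 10 + 4 = 24.
Augment Plant→n1→City: bottleneck 9, flow now 9.
Augment Plant→n2→City: bottleneck 4, flow now 13.
Augment Plant→n2→n1→City: bottleneck 1, flow now 14.
Augment Plant→n2→n3→City: bottleneck 10, flow now 24.
No augmenting path remains; maximum flow = 24.
Cut capacity 24 equals the max flow, so it is a minimum cut.

Yes — it is a minimum cut (capacity 24).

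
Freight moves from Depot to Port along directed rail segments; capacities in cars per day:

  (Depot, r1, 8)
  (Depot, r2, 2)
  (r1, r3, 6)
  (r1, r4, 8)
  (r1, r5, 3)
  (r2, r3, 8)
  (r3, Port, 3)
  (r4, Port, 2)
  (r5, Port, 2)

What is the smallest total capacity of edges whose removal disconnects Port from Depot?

7

Augment Depot→r1→r3→Port: bottleneck 3, flow now 3.
Augment Depot→r1→r4→Port: bottleneck 2, flow now 5.
Augment Depot→r1→r5→Port: bottleneck 2, flow now 7.
No augmenting path remains; maximum flow = 7.
By max-flow min-cut, the minimum cut capacity equals the max flow.
In the residual graph, reachable from Depot: {Depot, r1, r2, r3, r4, r5}.
Min-cut edges: r3→Port (3), r4→Port (2), r5→Port (2); capacity 3 + 2 + 2 = 7.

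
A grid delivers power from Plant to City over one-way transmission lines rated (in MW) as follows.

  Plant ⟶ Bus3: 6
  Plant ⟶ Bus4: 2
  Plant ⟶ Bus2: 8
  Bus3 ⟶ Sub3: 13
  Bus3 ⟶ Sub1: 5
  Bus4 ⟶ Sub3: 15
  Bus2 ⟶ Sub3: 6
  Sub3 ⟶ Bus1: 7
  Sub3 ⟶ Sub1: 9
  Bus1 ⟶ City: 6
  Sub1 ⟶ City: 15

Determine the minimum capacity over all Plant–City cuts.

Augment Plant→Bus3→Sub1→City: bottleneck 5, flow now 5.
Augment Plant→Bus3→Sub3→Bus1→City: bottleneck 1, flow now 6.
Augment Plant→Bus4→Sub3→Bus1→City: bottleneck 2, flow now 8.
Augment Plant→Bus2→Sub3→Bus1→City: bottleneck 3, flow now 11.
Augment Plant→Bus2→Sub3→Sub1→City: bottleneck 3, flow now 14.
No augmenting path remains; maximum flow = 14.
By max-flow min-cut, the minimum cut capacity equals the max flow.
In the residual graph, reachable from Plant: {Plant, Bus2}.
Min-cut edges: Plant→Bus3 (6), Plant→Bus4 (2), Bus2→Sub3 (6); capacity 6 + 2 + 6 = 14.

14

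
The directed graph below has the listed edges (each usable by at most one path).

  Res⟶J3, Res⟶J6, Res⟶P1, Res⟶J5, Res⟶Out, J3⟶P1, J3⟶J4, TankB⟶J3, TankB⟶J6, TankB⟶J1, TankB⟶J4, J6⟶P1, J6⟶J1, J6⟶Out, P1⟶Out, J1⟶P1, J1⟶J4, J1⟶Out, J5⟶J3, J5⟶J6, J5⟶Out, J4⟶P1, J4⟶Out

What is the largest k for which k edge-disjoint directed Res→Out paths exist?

Assign every edge capacity 1; by Menger, the answer equals the max flow.
Path Res→Out (+1); total 1.
Path Res→J6→Out (+1); total 2.
Path Res→P1→Out (+1); total 3.
Path Res→J5→Out (+1); total 4.
Path Res→J3→J4→Out (+1); total 5.
No residual Res→Out path; max flow = 5.
Certifying cut of size 5: {Res→J3, Res→J5, Res→J6, Res→Out, Res→P1}.

5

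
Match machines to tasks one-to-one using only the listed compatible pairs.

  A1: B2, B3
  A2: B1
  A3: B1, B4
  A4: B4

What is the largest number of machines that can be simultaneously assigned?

Unit-capacity flow: source→left, listed edges, right→sink; max matching = max flow.
Augmenting path A1→B2 (+1); matched 1.
Augmenting path A2→B1 (+1); matched 2.
Augmenting path A3→B4 (+1); matched 3.
No augmenting path remains; maximum matching = 3.
König certificate: {A1, B1, B4} is a vertex cover of size 3 (every listed pair touches it), so no matching can be larger.

3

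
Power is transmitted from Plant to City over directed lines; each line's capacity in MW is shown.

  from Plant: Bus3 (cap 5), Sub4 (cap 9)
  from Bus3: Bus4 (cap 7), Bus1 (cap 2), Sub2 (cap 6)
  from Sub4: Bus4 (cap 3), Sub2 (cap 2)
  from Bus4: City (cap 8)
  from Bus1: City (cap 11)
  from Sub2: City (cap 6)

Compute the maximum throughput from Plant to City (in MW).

Augment Plant→Bus3→Bus4→City: bottleneck 5, flow now 5.
Augment Plant→Sub4→Bus4→City: bottleneck 3, flow now 8.
Augment Plant→Sub4→Sub2→City: bottleneck 2, flow now 10.
No augmenting path remains; maximum flow = 10.
In the residual graph, reachable from Plant: {Plant, Sub4}.
Min-cut edges: Plant→Bus3 (5), Sub4→Bus4 (3), Sub4→Sub2 (2); capacity 5 + 3 + 2 = 10.
This cut is saturated, so no flow can exceed 10.

10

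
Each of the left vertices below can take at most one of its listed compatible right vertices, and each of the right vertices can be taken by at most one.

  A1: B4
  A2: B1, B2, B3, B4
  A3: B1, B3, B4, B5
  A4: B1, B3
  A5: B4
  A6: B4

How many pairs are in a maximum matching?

Unit-capacity flow: source→left, listed edges, right→sink; max matching = max flow.
Augmenting path A1→B4 (+1); matched 1.
Augmenting path A2→B1 (+1); matched 2.
Augmenting path A3→B3 (+1); matched 3.
Augmenting path A4→B1→A2→B2 (+1); matched 4.
No augmenting path remains; maximum matching = 4.
König certificate: {A2, A3, A4, B4} is a vertex cover of size 4 (every listed pair touches it), so no matching can be larger.

4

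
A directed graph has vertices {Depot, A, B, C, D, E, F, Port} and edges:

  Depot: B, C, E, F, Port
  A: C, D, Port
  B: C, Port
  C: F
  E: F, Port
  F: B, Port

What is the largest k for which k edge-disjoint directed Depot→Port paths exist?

Assign every edge capacity 1; by Menger, the answer equals the max flow.
Path Depot→Port (+1); total 1.
Path Depot→B→Port (+1); total 2.
Path Depot→E→Port (+1); total 3.
Path Depot→F→Port (+1); total 4.
No residual Depot→Port path; max flow = 4.
Certifying cut of size 4: {B→Port, Depot→E, Depot→Port, F→Port}.

4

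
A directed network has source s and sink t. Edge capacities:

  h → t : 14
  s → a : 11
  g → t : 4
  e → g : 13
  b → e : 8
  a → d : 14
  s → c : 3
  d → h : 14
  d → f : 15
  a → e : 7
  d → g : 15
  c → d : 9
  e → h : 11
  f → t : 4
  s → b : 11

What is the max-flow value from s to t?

Augment s→a→d→f→t: bottleneck 4, flow now 4.
Augment s→a→d→g→t: bottleneck 4, flow now 8.
Augment s→a→d→h→t: bottleneck 3, flow now 11.
Augment s→b→e→h→t: bottleneck 8, flow now 19.
Augment s→c→d→h→t: bottleneck 3, flow now 22.
No augmenting path remains; maximum flow = 22.
In the residual graph, reachable from s: {s, b}.
Min-cut edges: s→a (11), s→c (3), b→e (8); capacity 11 + 3 + 8 = 22.
This cut is saturated, so no flow can exceed 22.

22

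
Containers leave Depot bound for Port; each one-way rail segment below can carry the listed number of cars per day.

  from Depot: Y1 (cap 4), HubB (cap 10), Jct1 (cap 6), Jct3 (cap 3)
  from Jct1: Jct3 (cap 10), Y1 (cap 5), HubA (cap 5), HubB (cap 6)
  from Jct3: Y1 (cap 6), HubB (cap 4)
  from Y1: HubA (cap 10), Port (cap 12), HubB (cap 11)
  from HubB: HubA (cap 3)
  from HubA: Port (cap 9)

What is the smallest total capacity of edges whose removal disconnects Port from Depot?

16

Augment Depot→Y1→Port: bottleneck 4, flow now 4.
Augment Depot→Jct1→Y1→Port: bottleneck 5, flow now 9.
Augment Depot→Jct1→HubA→Port: bottleneck 1, flow now 10.
Augment Depot→Jct3→Y1→Port: bottleneck 3, flow now 13.
Augment Depot→HubB→HubA→Port: bottleneck 3, flow now 16.
No augmenting path remains; maximum flow = 16.
By max-flow min-cut, the minimum cut capacity equals the max flow.
In the residual graph, reachable from Depot: {Depot, HubB}.
Min-cut edges: Depot→Jct1 (6), Depot→Jct3 (3), Depot→Y1 (4), HubB→HubA (3); capacity 6 + 3 + 4 + 3 = 16.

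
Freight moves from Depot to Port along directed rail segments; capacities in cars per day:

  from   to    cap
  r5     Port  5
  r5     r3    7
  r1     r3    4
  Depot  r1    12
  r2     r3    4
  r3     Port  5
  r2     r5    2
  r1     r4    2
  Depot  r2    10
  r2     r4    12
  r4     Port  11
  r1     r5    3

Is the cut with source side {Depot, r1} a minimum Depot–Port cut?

Given cut capacity: 10 + 4 + 2 + 3 = 19.
Augment Depot→r1→r3→Port: bottleneck 4, flow now 4.
Augment Depot→r1→r4→Port: bottleneck 2, flow now 6.
Augment Depot→r1→r5→Port: bottleneck 3, flow now 9.
Augment Depot→r2→r3→Port: bottleneck 1, flow now 10.
Augment Depot→r2→r4→Port: bottleneck 9, flow now 19.
No augmenting path remains; maximum flow = 19.
Cut capacity 19 equals the max flow, so it is a minimum cut.

Yes — it is a minimum cut (capacity 19).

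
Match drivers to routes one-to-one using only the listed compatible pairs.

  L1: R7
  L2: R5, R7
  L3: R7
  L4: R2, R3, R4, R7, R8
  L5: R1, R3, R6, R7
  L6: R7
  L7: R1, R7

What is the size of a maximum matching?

5

Unit-capacity flow: source→left, listed edges, right→sink; max matching = max flow.
Augmenting path L1→R7 (+1); matched 1.
Augmenting path L2→R5 (+1); matched 2.
Augmenting path L4→R2 (+1); matched 3.
Augmenting path L5→R1 (+1); matched 4.
Augmenting path L7→R1→L5→R3 (+1); matched 5.
No augmenting path remains; maximum matching = 5.
König certificate: {L2, L4, L5, L7, R7} is a vertex cover of size 5 (every listed pair touches it), so no matching can be larger.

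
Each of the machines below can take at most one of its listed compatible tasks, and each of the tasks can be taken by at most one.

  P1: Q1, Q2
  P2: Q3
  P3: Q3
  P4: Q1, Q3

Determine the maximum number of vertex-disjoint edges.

3

Unit-capacity flow: source→left, listed edges, right→sink; max matching = max flow.
Augmenting path P1→Q1 (+1); matched 1.
Augmenting path P2→Q3 (+1); matched 2.
Augmenting path P4→Q1→P1→Q2 (+1); matched 3.
No augmenting path remains; maximum matching = 3.
König certificate: {P1, P4, Q3} is a vertex cover of size 3 (every listed pair touches it), so no matching can be larger.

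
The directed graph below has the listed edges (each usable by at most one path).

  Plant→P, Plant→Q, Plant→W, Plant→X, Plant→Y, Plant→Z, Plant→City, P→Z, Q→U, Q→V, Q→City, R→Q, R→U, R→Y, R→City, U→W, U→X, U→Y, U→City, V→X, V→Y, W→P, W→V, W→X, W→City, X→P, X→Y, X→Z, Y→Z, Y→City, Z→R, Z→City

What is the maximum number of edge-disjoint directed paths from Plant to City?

Assign every edge capacity 1; by Menger, the answer equals the max flow.
Path Plant→City (+1); total 1.
Path Plant→Q→City (+1); total 2.
Path Plant→W→City (+1); total 3.
Path Plant→Y→City (+1); total 4.
Path Plant→Z→City (+1); total 5.
Path Plant→P→Z→R→City (+1); total 6.
No residual Plant→City path; max flow = 6.
Certifying cut of size 6: {Plant→City, Plant→Q, Plant→W, Y→City, Z→City, Z→R}.

6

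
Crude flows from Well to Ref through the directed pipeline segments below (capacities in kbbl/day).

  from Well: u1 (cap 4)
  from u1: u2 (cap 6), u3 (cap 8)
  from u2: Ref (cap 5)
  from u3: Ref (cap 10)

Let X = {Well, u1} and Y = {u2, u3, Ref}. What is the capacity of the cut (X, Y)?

Edges leaving {Well, u1}: u1→u2 (6), u1→u3 (8).
Cut capacity = 6 + 8 = 14.

14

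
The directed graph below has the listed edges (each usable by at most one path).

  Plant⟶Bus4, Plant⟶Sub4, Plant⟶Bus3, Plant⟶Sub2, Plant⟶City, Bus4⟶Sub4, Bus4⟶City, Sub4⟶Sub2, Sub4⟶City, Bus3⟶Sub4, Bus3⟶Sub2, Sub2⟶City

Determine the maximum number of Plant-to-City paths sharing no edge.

4

Assign every edge capacity 1; by Menger, the answer equals the max flow.
Path Plant→City (+1); total 1.
Path Plant→Bus4→City (+1); total 2.
Path Plant→Sub4→City (+1); total 3.
Path Plant→Sub2→City (+1); total 4.
No residual Plant→City path; max flow = 4.
Certifying cut of size 4: {Plant→Bus4, Plant→City, Sub2→City, Sub4→City}.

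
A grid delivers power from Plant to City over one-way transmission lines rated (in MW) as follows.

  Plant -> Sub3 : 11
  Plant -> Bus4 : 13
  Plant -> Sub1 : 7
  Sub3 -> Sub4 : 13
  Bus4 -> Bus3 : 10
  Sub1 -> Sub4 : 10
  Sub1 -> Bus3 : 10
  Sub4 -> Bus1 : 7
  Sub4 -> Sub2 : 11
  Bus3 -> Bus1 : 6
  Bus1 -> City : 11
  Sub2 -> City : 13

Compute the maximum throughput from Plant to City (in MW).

22

Augment Plant→Sub3→Sub4→Bus1→City: bottleneck 7, flow now 7.
Augment Plant→Sub3→Sub4→Sub2→City: bottleneck 4, flow now 11.
Augment Plant→Bus4→Bus3→Bus1→City: bottleneck 4, flow now 15.
Augment Plant→Sub1→Sub4→Sub2→City: bottleneck 7, flow now 22.
No augmenting path remains; maximum flow = 22.
In the residual graph, reachable from Plant: {Plant, Sub3, Bus4, Sub1, Sub4, Bus3, Bus1}.
Min-cut edges: Sub4→Sub2 (11), Bus1→City (11); capacity 11 + 11 = 22.
This cut is saturated, so no flow can exceed 22.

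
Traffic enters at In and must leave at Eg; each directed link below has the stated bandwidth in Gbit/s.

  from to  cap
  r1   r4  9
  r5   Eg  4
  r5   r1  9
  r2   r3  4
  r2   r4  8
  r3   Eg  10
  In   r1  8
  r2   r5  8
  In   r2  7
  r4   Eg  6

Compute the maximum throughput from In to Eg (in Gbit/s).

Augment In→r1→r4→Eg: bottleneck 6, flow now 6.
Augment In→r2→r3→Eg: bottleneck 4, flow now 10.
Augment In→r2→r5→Eg: bottleneck 3, flow now 13.
No augmenting path remains; maximum flow = 13.
In the residual graph, reachable from In: {In, r1, r4}.
Min-cut edges: In→r2 (7), r4→Eg (6); capacity 7 + 6 = 13.
This cut is saturated, so no flow can exceed 13.

13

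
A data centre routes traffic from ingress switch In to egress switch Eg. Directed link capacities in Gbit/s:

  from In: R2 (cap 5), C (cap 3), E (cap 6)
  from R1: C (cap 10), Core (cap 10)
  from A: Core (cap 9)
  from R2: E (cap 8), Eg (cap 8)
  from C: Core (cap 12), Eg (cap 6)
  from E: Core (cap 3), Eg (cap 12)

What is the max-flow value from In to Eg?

Augment In→R2→Eg: bottleneck 5, flow now 5.
Augment In→C→Eg: bottleneck 3, flow now 8.
Augment In→E→Eg: bottleneck 6, flow now 14.
No augmenting path remains; maximum flow = 14.
In the residual graph, reachable from In: {In}.
Min-cut edges: In→R2 (5), In→C (3), In→E (6); capacity 5 + 3 + 6 = 14.
This cut is saturated, so no flow can exceed 14.

14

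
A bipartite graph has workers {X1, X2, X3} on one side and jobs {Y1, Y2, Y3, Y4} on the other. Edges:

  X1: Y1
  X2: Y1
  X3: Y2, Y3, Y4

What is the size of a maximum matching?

Unit-capacity flow: source→left, listed edges, right→sink; max matching = max flow.
Augmenting path X1→Y1 (+1); matched 1.
Augmenting path X3→Y2 (+1); matched 2.
No augmenting path remains; maximum matching = 2.
König certificate: {X3, Y1} is a vertex cover of size 2 (every listed pair touches it), so no matching can be larger.

2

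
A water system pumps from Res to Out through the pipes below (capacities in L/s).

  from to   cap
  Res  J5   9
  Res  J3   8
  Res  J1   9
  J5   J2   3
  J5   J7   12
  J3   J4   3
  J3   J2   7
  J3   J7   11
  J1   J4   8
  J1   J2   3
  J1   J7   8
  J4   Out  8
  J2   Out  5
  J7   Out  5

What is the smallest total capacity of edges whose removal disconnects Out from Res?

18

Augment Res→J5→J2→Out: bottleneck 3, flow now 3.
Augment Res→J5→J7→Out: bottleneck 5, flow now 8.
Augment Res→J3→J4→Out: bottleneck 3, flow now 11.
Augment Res→J3→J2→Out: bottleneck 2, flow now 13.
Augment Res→J1→J4→Out: bottleneck 5, flow now 18.
No augmenting path remains; maximum flow = 18.
By max-flow min-cut, the minimum cut capacity equals the max flow.
In the residual graph, reachable from Res: {Res, J5, J3, J1, J4, J2, J7}.
Min-cut edges: J4→Out (8), J2→Out (5), J7→Out (5); capacity 8 + 5 + 5 = 18.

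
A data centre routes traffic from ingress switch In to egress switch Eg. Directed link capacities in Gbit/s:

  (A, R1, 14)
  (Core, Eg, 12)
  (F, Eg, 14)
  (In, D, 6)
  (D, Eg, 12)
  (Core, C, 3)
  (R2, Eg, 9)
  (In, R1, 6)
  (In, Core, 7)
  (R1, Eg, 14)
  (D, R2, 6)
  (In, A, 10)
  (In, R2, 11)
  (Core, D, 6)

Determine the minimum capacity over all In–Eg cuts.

36

Augment In→R1→Eg: bottleneck 6, flow now 6.
Augment In→Core→Eg: bottleneck 7, flow now 13.
Augment In→D→Eg: bottleneck 6, flow now 19.
Augment In→R2→Eg: bottleneck 9, flow now 28.
Augment In→A→R1→Eg: bottleneck 8, flow now 36.
No augmenting path remains; maximum flow = 36.
By max-flow min-cut, the minimum cut capacity equals the max flow.
In the residual graph, reachable from In: {In, A, R1, R2}.
Min-cut edges: In→Core (7), In→D (6), R1→Eg (14), R2→Eg (9); capacity 7 + 6 + 14 + 9 = 36.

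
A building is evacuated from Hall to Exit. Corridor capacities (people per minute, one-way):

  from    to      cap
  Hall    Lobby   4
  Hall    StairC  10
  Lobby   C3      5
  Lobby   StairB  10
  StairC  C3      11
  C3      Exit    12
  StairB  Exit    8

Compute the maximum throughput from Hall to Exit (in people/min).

14

Augment Hall→Lobby→C3→Exit: bottleneck 4, flow now 4.
Augment Hall→StairC→C3→Exit: bottleneck 8, flow now 12.
Augment Hall→StairC→C3→Lobby→StairB→Exit: bottleneck 2, flow now 14. (uses reverse residual edge)
No augmenting path remains; maximum flow = 14.
In the residual graph, reachable from Hall: {Hall}.
Min-cut edges: Hall→Lobby (4), Hall→StairC (10); capacity 4 + 10 = 14.
This cut is saturated, so no flow can exceed 14.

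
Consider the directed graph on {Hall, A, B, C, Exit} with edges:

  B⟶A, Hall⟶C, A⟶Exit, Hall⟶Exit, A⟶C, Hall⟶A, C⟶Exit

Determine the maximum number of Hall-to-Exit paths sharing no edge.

3

Assign every edge capacity 1; by Menger, the answer equals the max flow.
Path Hall→Exit (+1); total 1.
Path Hall→A→Exit (+1); total 2.
Path Hall→C→Exit (+1); total 3.
No residual Hall→Exit path; max flow = 3.
Certifying cut of size 3: {Hall→A, Hall→C, Hall→Exit}.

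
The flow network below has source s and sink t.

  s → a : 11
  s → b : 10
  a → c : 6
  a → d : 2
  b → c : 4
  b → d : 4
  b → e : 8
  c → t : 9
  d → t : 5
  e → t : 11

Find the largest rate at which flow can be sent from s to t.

Augment s→a→c→t: bottleneck 6, flow now 6.
Augment s→a→d→t: bottleneck 2, flow now 8.
Augment s→b→c→t: bottleneck 3, flow now 11.
Augment s→b→d→t: bottleneck 3, flow now 14.
Augment s→b→e→t: bottleneck 4, flow now 18.
No augmenting path remains; maximum flow = 18.
In the residual graph, reachable from s: {s, a}.
Min-cut edges: s→b (10), a→c (6), a→d (2); capacity 10 + 6 + 2 = 18.
This cut is saturated, so no flow can exceed 18.

18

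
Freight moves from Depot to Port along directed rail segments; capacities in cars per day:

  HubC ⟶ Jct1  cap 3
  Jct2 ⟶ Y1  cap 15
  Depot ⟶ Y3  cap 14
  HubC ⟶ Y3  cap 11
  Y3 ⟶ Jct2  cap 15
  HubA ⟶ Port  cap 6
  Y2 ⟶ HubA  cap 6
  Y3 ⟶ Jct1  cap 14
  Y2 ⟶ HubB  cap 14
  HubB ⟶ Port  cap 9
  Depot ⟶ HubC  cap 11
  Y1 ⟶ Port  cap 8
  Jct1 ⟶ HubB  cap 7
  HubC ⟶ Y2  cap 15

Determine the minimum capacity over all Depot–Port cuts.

Augment Depot→HubC→Jct1→HubB→Port: bottleneck 3, flow now 3.
Augment Depot→HubC→Y2→HubA→Port: bottleneck 6, flow now 9.
Augment Depot→HubC→Y2→HubB→Port: bottleneck 2, flow now 11.
Augment Depot→Y3→Jct1→HubB→Port: bottleneck 4, flow now 15.
Augment Depot→Y3→Jct2→Y1→Port: bottleneck 8, flow now 23.
No augmenting path remains; maximum flow = 23.
By max-flow min-cut, the minimum cut capacity equals the max flow.
In the residual graph, reachable from Depot: {Depot, HubC, Y3, Jct1, Jct2, Y2, Y1, HubB}.
Min-cut edges: Y2→HubA (6), Y1→Port (8), HubB→Port (9); capacity 6 + 8 + 9 = 23.

23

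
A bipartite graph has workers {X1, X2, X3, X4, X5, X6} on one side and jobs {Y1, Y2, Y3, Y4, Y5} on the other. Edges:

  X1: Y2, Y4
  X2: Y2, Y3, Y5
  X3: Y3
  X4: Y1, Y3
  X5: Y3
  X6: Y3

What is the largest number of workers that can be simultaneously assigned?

Unit-capacity flow: source→left, listed edges, right→sink; max matching = max flow.
Augmenting path X1→Y2 (+1); matched 1.
Augmenting path X2→Y3 (+1); matched 2.
Augmenting path X4→Y1 (+1); matched 3.
Augmenting path X3→Y3→X2→Y5 (+1); matched 4.
No augmenting path remains; maximum matching = 4.
König certificate: {X1, X2, X4, Y3} is a vertex cover of size 4 (every listed pair touches it), so no matching can be larger.

4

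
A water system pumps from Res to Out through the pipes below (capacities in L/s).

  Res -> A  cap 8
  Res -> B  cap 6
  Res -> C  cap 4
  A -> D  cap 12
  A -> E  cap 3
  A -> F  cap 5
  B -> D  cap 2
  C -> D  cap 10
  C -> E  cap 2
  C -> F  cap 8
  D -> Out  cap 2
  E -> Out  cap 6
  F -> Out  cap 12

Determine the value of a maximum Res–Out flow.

14

Augment Res→A→D→Out: bottleneck 2, flow now 2.
Augment Res→A→E→Out: bottleneck 3, flow now 5.
Augment Res→A→F→Out: bottleneck 3, flow now 8.
Augment Res→C→E→Out: bottleneck 2, flow now 10.
Augment Res→C→F→Out: bottleneck 2, flow now 12.
Augment Res→B→D→A→F→Out: bottleneck 2, flow now 14. (uses reverse residual edge)
No augmenting path remains; maximum flow = 14.
In the residual graph, reachable from Res: {Res, B}.
Min-cut edges: Res→A (8), Res→C (4), B→D (2); capacity 8 + 4 + 2 = 14.
This cut is saturated, so no flow can exceed 14.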